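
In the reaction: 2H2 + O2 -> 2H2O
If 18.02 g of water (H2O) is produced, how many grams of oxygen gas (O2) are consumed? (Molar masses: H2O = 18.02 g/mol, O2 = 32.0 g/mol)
Moles of H2O = 18.02 g ÷ 18.02 g/mol = 1 mol
Mole ratio: 1 mol O2 / 2 mol H2O
Moles of O2 = 1 × (1/2) = 0.5 mol
Mass of O2 = 0.5 mol × 32.0 g/mol = 16 g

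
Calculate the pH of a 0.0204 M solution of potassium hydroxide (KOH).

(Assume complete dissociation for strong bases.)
pH = 12.31

[OH⁻] = 0.0204 M for strong base. pOH = -log[OH⁻] = 1.69, pH = 14 - pOH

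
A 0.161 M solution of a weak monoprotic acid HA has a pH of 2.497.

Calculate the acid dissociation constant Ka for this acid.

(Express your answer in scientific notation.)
K_a = 6.42e-05

[H⁺] = 10^(−pH) = 10^(−2.497) = 3.184e-03 M. For HA ⇌ H⁺ + A⁻, Ka = x²/(C − x) = (3.184e-03)²/(0.161 − 3.184e-03) = 6.42e-05.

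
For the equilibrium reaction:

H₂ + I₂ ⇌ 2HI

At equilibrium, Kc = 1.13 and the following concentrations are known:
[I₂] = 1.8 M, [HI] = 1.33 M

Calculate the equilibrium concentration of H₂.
[H₂] = 0.8697 M

Kc = ([HI]^2) / ([H₂] × [I₂]) = 1.13
[H₂]^1 = (product terms)/(Kc · other reactant terms) = 1.7689 / (1.13 · 1.8) = 0.86967
[H₂] = 0.8697 M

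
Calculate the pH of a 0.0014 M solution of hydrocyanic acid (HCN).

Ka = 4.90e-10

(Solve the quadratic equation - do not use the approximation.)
pH = 6.08

x² + Ka×x - Ka×C = 0. Using quadratic formula: [H⁺] = 8.2801e-07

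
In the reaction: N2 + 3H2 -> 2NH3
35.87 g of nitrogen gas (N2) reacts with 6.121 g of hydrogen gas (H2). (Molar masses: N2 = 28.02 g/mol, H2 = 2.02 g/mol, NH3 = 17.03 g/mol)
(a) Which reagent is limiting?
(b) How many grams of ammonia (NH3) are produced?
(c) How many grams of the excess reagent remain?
(a) H2, (b) 34.4 g, (c) 7.568 g

Moles of N2 = 35.87 g ÷ 28.02 g/mol = 1.28016 mol
Moles of H2 = 6.121 g ÷ 2.02 g/mol = 3.0302 mol
Moles ÷ coefficient: N2: 1.28016/1 = 1.28, H2: 3.0302/3 = 1.01
(a) H2 has the smaller value, so H2 is the limiting reagent.
(b) Moles of NH3 = 3.0302 mol H2 × (2/3) = 2.02013 mol; mass = 2.02013 mol × 17.03 g/mol = 34.4 g
(c) N2 consumed = 3.0302 × (1/3) = 1.01007 mol; remaining = 1.28016 − 1.01007 = 0.270091 mol; mass = 0.270091 mol × 28.02 g/mol = 7.568 g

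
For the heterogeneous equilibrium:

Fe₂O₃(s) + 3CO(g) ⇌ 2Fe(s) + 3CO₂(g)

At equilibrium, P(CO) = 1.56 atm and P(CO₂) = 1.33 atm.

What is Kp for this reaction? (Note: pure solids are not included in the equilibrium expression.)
K_p = 0.620

Solids (Fe₂O₃, Fe) are excluded.
Kp = P(CO₂)³/P(CO)³ = (1.33)³/(1.56)³ = 2.353/3.796 = 0.620.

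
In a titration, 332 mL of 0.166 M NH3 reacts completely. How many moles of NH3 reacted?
Moles = Molarity × Volume (L)
Moles = 0.166 M × 0.332 L = 0.05511 mol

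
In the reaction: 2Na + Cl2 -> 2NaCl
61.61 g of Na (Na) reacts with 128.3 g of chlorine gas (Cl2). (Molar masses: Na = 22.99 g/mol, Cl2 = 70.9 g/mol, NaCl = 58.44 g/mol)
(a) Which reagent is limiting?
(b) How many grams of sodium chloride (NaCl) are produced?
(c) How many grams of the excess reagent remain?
(a) Na, (b) 156.6 g, (c) 33.3 g

Moles of Na = 61.61 g ÷ 22.99 g/mol = 2.67986 mol
Moles of Cl2 = 128.3 g ÷ 70.9 g/mol = 1.80959 mol
Moles ÷ coefficient: Na: 2.67986/2 = 1.34, Cl2: 1.80959/1 = 1.81
(a) Na has the smaller value, so Na is the limiting reagent.
(b) Moles of NaCl = 2.67986 mol Na × (2/2) = 2.67986 mol; mass = 2.67986 mol × 58.44 g/mol = 156.6 g
(c) Cl2 consumed = 2.67986 × (1/2) = 1.33993 mol; remaining = 1.80959 − 1.33993 = 0.469661 mol; mass = 0.469661 mol × 70.9 g/mol = 33.3 g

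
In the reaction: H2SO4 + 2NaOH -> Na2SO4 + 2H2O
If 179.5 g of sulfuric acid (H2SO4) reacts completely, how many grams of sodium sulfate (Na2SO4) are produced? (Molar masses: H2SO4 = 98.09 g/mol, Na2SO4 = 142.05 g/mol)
Moles of H2SO4 = 179.5 g ÷ 98.09 g/mol = 1.82995 mol
Mole ratio: 1 mol Na2SO4 / 1 mol H2SO4
Moles of Na2SO4 = 1.82995 × (1/1) = 1.82995 mol
Mass of Na2SO4 = 1.82995 mol × 142.05 g/mol = 259.9 g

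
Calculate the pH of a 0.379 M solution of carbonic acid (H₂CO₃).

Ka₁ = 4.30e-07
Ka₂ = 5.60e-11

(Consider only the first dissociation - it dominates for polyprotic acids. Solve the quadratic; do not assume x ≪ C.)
pH = 3.39

x² + Ka₁·x − Ka₁·C = 0 with Ka₁ = 4.30e-07, C = 0.379.
x = (−Ka₁ + √(Ka₁² + 4·Ka₁·C))/2 = 4.0348e-04 M, so pH = 3.39.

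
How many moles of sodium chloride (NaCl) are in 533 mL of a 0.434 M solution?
Moles = Molarity × Volume (L)
Moles = 0.434 M × 0.533 L = 0.2313 mol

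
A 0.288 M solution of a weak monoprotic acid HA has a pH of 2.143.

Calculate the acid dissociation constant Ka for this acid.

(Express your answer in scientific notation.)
K_a = 1.84e-04

[H⁺] = 10^(−pH) = 10^(−2.143) = 7.194e-03 M. For HA ⇌ H⁺ + A⁻, Ka = x²/(C − x) = (7.194e-03)²/(0.288 − 7.194e-03) = 1.84e-04.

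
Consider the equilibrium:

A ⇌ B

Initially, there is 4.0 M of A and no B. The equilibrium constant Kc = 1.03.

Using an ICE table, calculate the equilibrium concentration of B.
[B] = 2.030 M

ICE: [A] = 4.0 − x, [B] = x.
Kc = x/(4.0 − x) = 1.03 ⇒ x = 1.03·4.0/(1 + 1.03) = 4.12/2.03 = 2.03.
[B] = x = 2.030 M.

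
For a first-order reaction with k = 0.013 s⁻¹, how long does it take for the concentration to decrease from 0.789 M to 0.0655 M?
191.44 s

From ln[A] = ln[A]₀ - k·t: t = ln([A]₀/[A])/k = ln(0.789/0.0655)/0.013 = ln(12.0458)/0.013 = 2.4887/0.013 = 191.44 s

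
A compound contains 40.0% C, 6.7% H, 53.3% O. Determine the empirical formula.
Moles of C = 40.0 g / 12.01 g/mol = 3.331 mol
Moles of H = 6.7 g / 1.008 g/mol = 6.647 mol
Moles of O = 53.3 g / 16.0 g/mol = 3.331 mol

Smallest moles = 3.331
Divide all by smallest:
C: 3.331 / 3.331 = 1.00
H: 6.647 / 3.331 = 2.00
O: 3.331 / 3.331 = 1.00

Empirical formula: CH2O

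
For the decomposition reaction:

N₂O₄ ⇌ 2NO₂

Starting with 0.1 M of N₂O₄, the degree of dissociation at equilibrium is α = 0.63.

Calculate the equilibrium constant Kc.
K_c = 0.4291

x = α·[A]₀ = 0.63 × 0.1 = 0.063 M dissociated.
At eq: [N₂O₄] = 0.1 − 0.063 = 0.037 M; [NO₂] = 2x = 0.126 M.
Kc = [NO₂]²/[N₂O₄] = (0.126)²/0.037 = 0.4291.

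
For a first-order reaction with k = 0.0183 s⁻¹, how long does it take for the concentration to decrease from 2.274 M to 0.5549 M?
77.08 s

From ln[A] = ln[A]₀ - k·t: t = ln([A]₀/[A])/k = ln(2.274/0.5549)/0.0183 = ln(4.0980)/0.0183 = 1.4105/0.0183 = 77.08 s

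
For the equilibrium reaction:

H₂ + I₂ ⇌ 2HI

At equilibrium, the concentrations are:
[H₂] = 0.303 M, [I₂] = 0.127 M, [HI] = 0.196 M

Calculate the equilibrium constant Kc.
K_c = 0.9983

Kc = ([HI]^2) / ([H₂] × [I₂])
   = ((0.196)^2) / ((0.303)·(0.127))
   = 0.038416 / 0.038481 = 0.9983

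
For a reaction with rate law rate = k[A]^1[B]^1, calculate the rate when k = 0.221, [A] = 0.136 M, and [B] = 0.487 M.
0.01464 M/s

rate = k·[A]^1·[B]^1 = 0.221·(0.136)^1·(0.487)^1 = 0.221·0.136·0.487 = 0.01464 M/s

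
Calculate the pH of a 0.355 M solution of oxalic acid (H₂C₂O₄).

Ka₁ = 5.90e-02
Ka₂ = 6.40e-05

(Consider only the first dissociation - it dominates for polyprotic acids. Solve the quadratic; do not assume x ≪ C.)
pH = 0.93

x² + Ka₁·x − Ka₁·C = 0 with Ka₁ = 5.90e-02, C = 0.355.
x = (−Ka₁ + √(Ka₁² + 4·Ka₁·C))/2 = 1.1820e-01 M, so pH = 0.93.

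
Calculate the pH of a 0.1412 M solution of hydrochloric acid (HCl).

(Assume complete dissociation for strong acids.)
pH = 0.85

[H⁺] = 0.1412 M for strong acid. pH = -log[H⁺] = -log(0.1412)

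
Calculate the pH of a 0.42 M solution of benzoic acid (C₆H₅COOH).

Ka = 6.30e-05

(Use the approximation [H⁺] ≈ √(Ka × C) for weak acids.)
pH = 2.29

[H⁺] = √(Ka × C) = √(6.30e-05 × 0.42) = 5.1439e-03. pH = -log(5.1439e-03)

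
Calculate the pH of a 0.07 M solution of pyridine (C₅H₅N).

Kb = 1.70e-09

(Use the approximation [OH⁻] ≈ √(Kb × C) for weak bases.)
pH = 9.04

[OH⁻] = √(Kb × C) = √(1.70e-09 × 0.07) = 1.0909e-05. pOH = 4.96, pH = 14 - pOH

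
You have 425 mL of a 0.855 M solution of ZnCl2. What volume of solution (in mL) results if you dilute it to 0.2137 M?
Using M₁V₁ = M₂V₂:
0.855 × 425 = 0.2137 × V₂
V₂ = (0.855 × 425) / 0.2137 = 1700 mL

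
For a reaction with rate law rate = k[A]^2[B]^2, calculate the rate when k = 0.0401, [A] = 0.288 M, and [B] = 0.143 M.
6.801e-05 M/s

rate = k·[A]^2·[B]^2 = 0.0401·(0.288)^2·(0.143)^2 = 0.0401·0.082944·0.020449 = 6.801e-05 M/s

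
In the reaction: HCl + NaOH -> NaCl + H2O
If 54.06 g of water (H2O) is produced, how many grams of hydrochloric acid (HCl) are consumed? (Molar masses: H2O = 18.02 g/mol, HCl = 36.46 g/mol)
Moles of H2O = 54.06 g ÷ 18.02 g/mol = 3 mol
Mole ratio: 1 mol HCl / 1 mol H2O
Moles of HCl = 3 × (1/1) = 3 mol
Mass of HCl = 3 mol × 36.46 g/mol = 109.4 g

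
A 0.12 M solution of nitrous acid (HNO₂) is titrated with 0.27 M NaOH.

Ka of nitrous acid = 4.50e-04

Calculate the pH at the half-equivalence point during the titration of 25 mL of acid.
pH = pKa = 3.35

At the half-equivalence point, [HA] = [A⁻], so by Henderson–Hasselbalch pH = pKa + log(1) = pKa.
pKa = −log(4.50e-04) = 3.35.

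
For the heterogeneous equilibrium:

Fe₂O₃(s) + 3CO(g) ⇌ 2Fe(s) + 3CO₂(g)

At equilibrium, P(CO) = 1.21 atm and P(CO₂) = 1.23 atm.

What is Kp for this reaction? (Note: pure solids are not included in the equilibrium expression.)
K_p = 1.050

Solids (Fe₂O₃, Fe) are excluded.
Kp = P(CO₂)³/P(CO)³ = (1.23)³/(1.21)³ = 1.861/1.772 = 1.050.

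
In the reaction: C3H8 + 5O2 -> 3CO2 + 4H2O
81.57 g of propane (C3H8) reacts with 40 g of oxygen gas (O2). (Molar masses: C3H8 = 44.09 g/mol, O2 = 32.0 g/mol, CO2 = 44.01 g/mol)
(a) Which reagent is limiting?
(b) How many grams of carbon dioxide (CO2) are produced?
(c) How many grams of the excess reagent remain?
(a) O2, (b) 33.01 g, (c) 70.55 g

Moles of C3H8 = 81.57 g ÷ 44.09 g/mol = 1.85008 mol
Moles of O2 = 40 g ÷ 32.0 g/mol = 1.25 mol
Moles ÷ coefficient: C3H8: 1.85008/1 = 1.85, O2: 1.25/5 = 0.25
(a) O2 has the smaller value, so O2 is the limiting reagent.
(b) Moles of CO2 = 1.25 mol O2 × (3/5) = 0.75 mol; mass = 0.75 mol × 44.01 g/mol = 33.01 g
(c) C3H8 consumed = 1.25 × (1/5) = 0.25 mol; remaining = 1.85008 − 0.25 = 1.60008 mol; mass = 1.60008 mol × 44.09 g/mol = 70.55 g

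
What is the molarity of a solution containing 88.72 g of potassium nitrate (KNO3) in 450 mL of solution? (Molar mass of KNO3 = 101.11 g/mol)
Moles of KNO3 = 88.72 g ÷ 101.11 g/mol = 0.87746 mol
Volume = 450 mL = 0.45 L
Molarity = 0.87746 mol ÷ 0.45 L = 1.95 M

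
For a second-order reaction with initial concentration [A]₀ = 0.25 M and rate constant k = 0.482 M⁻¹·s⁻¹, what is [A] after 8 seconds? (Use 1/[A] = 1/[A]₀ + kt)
0.1273 M

1/[A] = 1/[A]₀ + k·t = 1/0.25 + (0.482)·(8) = 4.0000 + 3.8560 = 7.8560
[A] = 1/7.8560 = 0.1273 M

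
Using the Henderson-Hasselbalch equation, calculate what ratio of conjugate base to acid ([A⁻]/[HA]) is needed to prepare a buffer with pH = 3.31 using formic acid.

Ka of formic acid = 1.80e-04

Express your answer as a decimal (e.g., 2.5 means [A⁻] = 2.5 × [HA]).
[A⁻]/[HA] = 0.368

pKa = −log(1.80e-04) = 3.7447. pH = pKa + log([A⁻]/[HA]). 3.31 = 3.7447 + log(ratio). log(ratio) = 3.31 − 3.7447 = -0.4347. ratio = 10^(-0.4347) = 0.368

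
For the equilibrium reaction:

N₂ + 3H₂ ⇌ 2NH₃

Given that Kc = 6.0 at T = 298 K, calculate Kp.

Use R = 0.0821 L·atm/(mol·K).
K_p = 0.0100

Δn = (moles gaseous products) − (moles gaseous reactants) = -2
T = 298 K; RT = 0.0821 × 298 = 24.4658
Kp = Kc·(RT)^Δn = 6.0 × (24.4658)^-2 = 6.0 × 0.00167063 = 0.0100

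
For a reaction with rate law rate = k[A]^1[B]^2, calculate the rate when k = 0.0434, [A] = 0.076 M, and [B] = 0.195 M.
0.0001254 M/s

rate = k·[A]^1·[B]^2 = 0.0434·(0.076)^1·(0.195)^2 = 0.0434·0.076·0.038025 = 0.0001254 M/s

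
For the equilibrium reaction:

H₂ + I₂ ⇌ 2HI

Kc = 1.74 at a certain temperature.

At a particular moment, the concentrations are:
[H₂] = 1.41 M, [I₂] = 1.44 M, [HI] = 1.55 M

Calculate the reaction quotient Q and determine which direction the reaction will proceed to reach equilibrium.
Q = 1.183, Q < K, reaction proceeds forward (toward products)

Q = ([HI]^2) / ([H₂] × [I₂])
  = ((1.55)^2) / ((1.41)·(1.44)) = 2.4025/2.0304 = 1.183
Since Q = 1.183 < Kc = 1.74, the reaction proceeds forward (toward products) to reach equilibrium.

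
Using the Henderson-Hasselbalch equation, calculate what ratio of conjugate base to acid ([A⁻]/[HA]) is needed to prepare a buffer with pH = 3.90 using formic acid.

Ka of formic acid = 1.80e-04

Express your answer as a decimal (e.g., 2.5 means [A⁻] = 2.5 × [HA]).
[A⁻]/[HA] = 1.430

pKa = −log(1.80e-04) = 3.7447. pH = pKa + log([A⁻]/[HA]). 3.90 = 3.7447 + log(ratio). log(ratio) = 3.90 − 3.7447 = 0.1553. ratio = 10^(0.1553) = 1.430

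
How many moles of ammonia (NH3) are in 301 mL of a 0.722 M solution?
Moles = Molarity × Volume (L)
Moles = 0.722 M × 0.301 L = 0.2173 mol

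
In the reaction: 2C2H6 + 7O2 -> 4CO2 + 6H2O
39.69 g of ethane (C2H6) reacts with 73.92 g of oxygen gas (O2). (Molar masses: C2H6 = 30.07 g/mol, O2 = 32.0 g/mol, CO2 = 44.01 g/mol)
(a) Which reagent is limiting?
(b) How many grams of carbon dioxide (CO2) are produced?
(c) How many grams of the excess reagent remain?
(a) O2, (b) 58.09 g, (c) 19.84 g

Moles of C2H6 = 39.69 g ÷ 30.07 g/mol = 1.31992 mol
Moles of O2 = 73.92 g ÷ 32.0 g/mol = 2.31 mol
Moles ÷ coefficient: C2H6: 1.31992/2 = 0.66, O2: 2.31/7 = 0.33
(a) O2 has the smaller value, so O2 is the limiting reagent.
(b) Moles of CO2 = 2.31 mol O2 × (4/7) = 1.32 mol; mass = 1.32 mol × 44.01 g/mol = 58.09 g
(c) C2H6 consumed = 2.31 × (2/7) = 0.66 mol; remaining = 1.31992 − 0.66 = 0.65992 mol; mass = 0.65992 mol × 30.07 g/mol = 19.84 g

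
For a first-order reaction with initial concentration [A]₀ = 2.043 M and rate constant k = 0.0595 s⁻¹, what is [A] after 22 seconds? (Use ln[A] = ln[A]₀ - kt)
0.5518 M

ln[A] = ln[A]₀ - k·t = ln(2.043) - (0.0595)·(22) = 0.7144 - 1.3090 = -0.5946
[A] = e^(-0.5946) = 0.5518 M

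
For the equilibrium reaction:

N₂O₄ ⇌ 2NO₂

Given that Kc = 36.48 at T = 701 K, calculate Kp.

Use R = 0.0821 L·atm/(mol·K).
K_p = 2.10e+03

Δn = (moles gaseous products) − (moles gaseous reactants) = 1
T = 701 K; RT = 0.0821 × 701 = 57.5521
Kp = Kc·(RT)^Δn = 36.48 × (57.5521)^1 = 36.48 × 57.5521 = 2.10e+03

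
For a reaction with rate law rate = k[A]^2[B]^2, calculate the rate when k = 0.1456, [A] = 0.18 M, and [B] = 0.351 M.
0.0005812 M/s

rate = k·[A]^2·[B]^2 = 0.1456·(0.18)^2·(0.351)^2 = 0.1456·0.0324·0.123201 = 0.0005812 M/s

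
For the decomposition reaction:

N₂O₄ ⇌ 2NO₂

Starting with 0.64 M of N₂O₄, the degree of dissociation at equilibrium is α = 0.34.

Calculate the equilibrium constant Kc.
K_c = 0.4484

x = α·[A]₀ = 0.34 × 0.64 = 0.2176 M dissociated.
At eq: [N₂O₄] = 0.64 − 0.2176 = 0.4224 M; [NO₂] = 2x = 0.4352 M.
Kc = [NO₂]²/[N₂O₄] = (0.4352)²/0.4224 = 0.4484.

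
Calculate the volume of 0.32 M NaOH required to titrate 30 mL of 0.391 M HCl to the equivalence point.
V_{base} = 36.7 mL

At equivalence: moles acid = moles base.
moles HCl = 0.391 M × 0.03 L = 0.01173 mol
V_NaOH = 0.01173 mol ÷ 0.32 M = 0.03666 L = 36.7 mL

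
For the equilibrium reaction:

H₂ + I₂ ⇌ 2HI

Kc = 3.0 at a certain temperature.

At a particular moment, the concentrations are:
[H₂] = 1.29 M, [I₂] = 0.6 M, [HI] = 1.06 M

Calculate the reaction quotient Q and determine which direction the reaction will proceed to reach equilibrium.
Q = 1.452, Q < K, reaction proceeds forward (toward products)

Q = ([HI]^2) / ([H₂] × [I₂])
  = ((1.06)^2) / ((1.29)·(0.6)) = 1.1236/0.774 = 1.452
Since Q = 1.452 < Kc = 3.0, the reaction proceeds forward (toward products) to reach equilibrium.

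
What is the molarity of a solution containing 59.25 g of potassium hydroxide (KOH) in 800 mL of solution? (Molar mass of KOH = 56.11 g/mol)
Moles of KOH = 59.25 g ÷ 56.11 g/mol = 1.05596 mol
Volume = 800 mL = 0.8 L
Molarity = 1.05596 mol ÷ 0.8 L = 1.32 M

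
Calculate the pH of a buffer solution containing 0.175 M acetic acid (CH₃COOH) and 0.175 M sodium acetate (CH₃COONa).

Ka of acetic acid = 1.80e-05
pH = 4.74

pKa = -log(1.80e-05) = 4.74. pH = pKa + log([A⁻]/[HA]) = 4.74 + log(0.175/0.175)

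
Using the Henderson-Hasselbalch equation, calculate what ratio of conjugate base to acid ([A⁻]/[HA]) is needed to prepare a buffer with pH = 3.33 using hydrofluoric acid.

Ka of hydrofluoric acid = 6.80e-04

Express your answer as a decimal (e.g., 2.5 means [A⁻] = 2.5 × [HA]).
[A⁻]/[HA] = 1.454

pKa = −log(6.80e-04) = 3.1675. pH = pKa + log([A⁻]/[HA]). 3.33 = 3.1675 + log(ratio). log(ratio) = 3.33 − 3.1675 = 0.1625. ratio = 10^(0.1625) = 1.454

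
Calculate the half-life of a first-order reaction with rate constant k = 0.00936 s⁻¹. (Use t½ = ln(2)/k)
74.05 s

t½ = ln(2)/k = 0.6931/0.00936 = 74.05 s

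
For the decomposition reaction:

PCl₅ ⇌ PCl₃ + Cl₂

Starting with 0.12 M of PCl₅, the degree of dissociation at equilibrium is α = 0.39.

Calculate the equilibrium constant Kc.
K_c = 0.0299

x = α·[A]₀ = 0.39 × 0.12 = 0.0468 M dissociated.
At eq: [PCl₅] = 0.12 − 0.0468 = 0.0732 M; [PCl₃] = [Cl₂] = x = 0.0468 M.
Kc = [PCl₃][Cl₂]/[PCl₅] = (0.0468)²/0.0732 = 0.02992.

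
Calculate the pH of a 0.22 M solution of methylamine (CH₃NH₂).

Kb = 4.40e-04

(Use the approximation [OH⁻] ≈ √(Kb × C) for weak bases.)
pH = 11.99

[OH⁻] = √(Kb × C) = √(4.40e-04 × 0.22) = 9.8387e-03. pOH = 2.01, pH = 14 - pOH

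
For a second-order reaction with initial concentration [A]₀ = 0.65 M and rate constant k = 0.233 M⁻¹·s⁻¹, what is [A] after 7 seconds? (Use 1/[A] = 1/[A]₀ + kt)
0.3155 M

1/[A] = 1/[A]₀ + k·t = 1/0.65 + (0.233)·(7) = 1.5385 + 1.6310 = 3.1695
[A] = 1/3.1695 = 0.3155 M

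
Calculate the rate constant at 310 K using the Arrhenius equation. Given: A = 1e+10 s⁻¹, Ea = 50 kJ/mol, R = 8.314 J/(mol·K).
3.76e+01 s⁻¹

k = A·exp(-Ea/(R·T)) = 1e+10·exp(-50000/(8.314·310)) = 1e+10·exp(-19.3998) = 1e+10·3.7562e-09 = 3.76e+01 s⁻¹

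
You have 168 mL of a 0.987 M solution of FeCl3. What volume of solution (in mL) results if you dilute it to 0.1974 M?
Using M₁V₁ = M₂V₂:
0.987 × 168 = 0.1974 × V₂
V₂ = (0.987 × 168) / 0.1974 = 840 mL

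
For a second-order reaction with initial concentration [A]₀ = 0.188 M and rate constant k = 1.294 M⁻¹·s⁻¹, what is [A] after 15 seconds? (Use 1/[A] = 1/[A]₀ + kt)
0.0404 M

1/[A] = 1/[A]₀ + k·t = 1/0.188 + (1.294)·(15) = 5.3191 + 19.4100 = 24.7291
[A] = 1/24.7291 = 0.0404 M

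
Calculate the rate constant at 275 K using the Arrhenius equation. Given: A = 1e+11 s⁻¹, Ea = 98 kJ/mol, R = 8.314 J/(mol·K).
2.43e-08 s⁻¹

k = A·exp(-Ea/(R·T)) = 1e+11·exp(-98000/(8.314·275)) = 1e+11·exp(-42.8631) = 1e+11·2.4255e-19 = 2.43e-08 s⁻¹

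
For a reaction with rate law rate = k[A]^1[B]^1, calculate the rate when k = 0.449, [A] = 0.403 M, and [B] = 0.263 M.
0.04759 M/s

rate = k·[A]^1·[B]^1 = 0.449·(0.403)^1·(0.263)^1 = 0.449·0.403·0.263 = 0.04759 M/s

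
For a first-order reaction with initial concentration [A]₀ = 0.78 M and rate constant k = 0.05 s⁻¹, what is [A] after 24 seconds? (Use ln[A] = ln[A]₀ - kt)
0.2349 M

ln[A] = ln[A]₀ - k·t = ln(0.78) - (0.05)·(24) = -0.2485 - 1.2000 = -1.4485
[A] = e^(-1.4485) = 0.2349 M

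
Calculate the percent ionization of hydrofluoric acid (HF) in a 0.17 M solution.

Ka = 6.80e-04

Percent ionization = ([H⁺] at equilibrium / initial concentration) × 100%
Percent ionization = 6.13%

Let x = [H⁺]. Ka = x²/(C - x) ⇒ x² + (6.80e-04)x - (6.80e-04)(0.17) = 0. x = 1.0417e-02. Percent = (1.0417e-02/0.17) × 100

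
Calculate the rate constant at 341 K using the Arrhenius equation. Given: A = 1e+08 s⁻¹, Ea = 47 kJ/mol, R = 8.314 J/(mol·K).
6.31e+00 s⁻¹

k = A·exp(-Ea/(R·T)) = 1e+08·exp(-47000/(8.314·341)) = 1e+08·exp(-16.5781) = 1e+08·6.3131e-08 = 6.31e+00 s⁻¹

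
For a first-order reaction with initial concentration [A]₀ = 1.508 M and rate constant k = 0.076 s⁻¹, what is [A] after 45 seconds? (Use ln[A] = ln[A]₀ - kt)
0.0493 M

ln[A] = ln[A]₀ - k·t = ln(1.508) - (0.076)·(45) = 0.4108 - 3.4200 = -3.0092
[A] = e^(-3.0092) = 0.0493 M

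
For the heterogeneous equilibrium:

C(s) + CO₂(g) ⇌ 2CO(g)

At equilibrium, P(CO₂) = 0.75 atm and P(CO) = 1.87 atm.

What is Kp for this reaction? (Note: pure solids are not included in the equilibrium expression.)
K_p = 4.663

Solid C is excluded.
Kp = P(CO)²/P(CO₂) = (1.87)²/0.75 = 3.497/0.75 = 4.663.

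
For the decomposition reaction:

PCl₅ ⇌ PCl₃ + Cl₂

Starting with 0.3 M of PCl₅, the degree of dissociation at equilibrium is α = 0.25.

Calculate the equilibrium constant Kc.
K_c = 0.0250

x = α·[A]₀ = 0.25 × 0.3 = 0.075 M dissociated.
At eq: [PCl₅] = 0.3 − 0.075 = 0.225 M; [PCl₃] = [Cl₂] = x = 0.075 M.
Kc = [PCl₃][Cl₂]/[PCl₅] = (0.075)²/0.225 = 0.025.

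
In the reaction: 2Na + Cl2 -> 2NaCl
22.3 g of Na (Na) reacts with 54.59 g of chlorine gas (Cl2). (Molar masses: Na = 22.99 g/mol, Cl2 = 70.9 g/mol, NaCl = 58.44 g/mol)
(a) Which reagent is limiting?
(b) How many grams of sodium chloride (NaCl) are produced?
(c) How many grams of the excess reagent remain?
(a) Na, (b) 56.69 g, (c) 20.2 g

Moles of Na = 22.3 g ÷ 22.99 g/mol = 0.969987 mol
Moles of Cl2 = 54.59 g ÷ 70.9 g/mol = 0.769958 mol
Moles ÷ coefficient: Na: 0.969987/2 = 0.485, Cl2: 0.769958/1 = 0.77
(a) Na has the smaller value, so Na is the limiting reagent.
(b) Moles of NaCl = 0.969987 mol Na × (2/2) = 0.969987 mol; mass = 0.969987 mol × 58.44 g/mol = 56.69 g
(c) Cl2 consumed = 0.969987 × (1/2) = 0.484993 mol; remaining = 0.769958 − 0.484993 = 0.284964 mol; mass = 0.284964 mol × 70.9 g/mol = 20.2 g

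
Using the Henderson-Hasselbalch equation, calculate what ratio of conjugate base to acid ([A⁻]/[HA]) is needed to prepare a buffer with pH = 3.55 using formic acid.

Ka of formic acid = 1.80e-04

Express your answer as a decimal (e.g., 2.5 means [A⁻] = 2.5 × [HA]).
[A⁻]/[HA] = 0.639

pKa = −log(1.80e-04) = 3.7447. pH = pKa + log([A⁻]/[HA]). 3.55 = 3.7447 + log(ratio). log(ratio) = 3.55 − 3.7447 = -0.1947. ratio = 10^(-0.1947) = 0.639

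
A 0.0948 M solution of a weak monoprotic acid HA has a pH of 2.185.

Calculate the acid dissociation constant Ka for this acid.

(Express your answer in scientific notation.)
K_a = 4.83e-04

[H⁺] = 10^(−pH) = 10^(−2.185) = 6.531e-03 M. For HA ⇌ H⁺ + A⁻, Ka = x²/(C − x) = (6.531e-03)²/(0.0948 − 6.531e-03) = 4.83e-04.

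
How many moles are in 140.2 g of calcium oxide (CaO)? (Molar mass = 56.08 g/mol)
Moles = 140.2 g ÷ 56.08 g/mol = 2.5 mol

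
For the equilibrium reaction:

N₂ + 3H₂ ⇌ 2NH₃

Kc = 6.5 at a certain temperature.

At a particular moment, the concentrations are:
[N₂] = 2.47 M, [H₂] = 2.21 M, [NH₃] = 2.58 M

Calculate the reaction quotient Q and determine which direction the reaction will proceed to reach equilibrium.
Q = 0.250, Q < K, reaction proceeds forward (toward products)

Q = ([NH₃]^2) / ([N₂] × [H₂]^3)
  = ((2.58)^2) / ((2.47)·(2.21)^3) = 6.6564/26.661 = 0.2497
Since Q = 0.2497 < Kc = 6.5, the reaction proceeds forward (toward products) to reach equilibrium.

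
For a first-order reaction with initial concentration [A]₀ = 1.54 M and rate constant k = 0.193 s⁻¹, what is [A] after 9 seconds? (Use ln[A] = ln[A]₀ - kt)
0.2711 M

ln[A] = ln[A]₀ - k·t = ln(1.54) - (0.193)·(9) = 0.4318 - 1.7370 = -1.3052
[A] = e^(-1.3052) = 0.2711 M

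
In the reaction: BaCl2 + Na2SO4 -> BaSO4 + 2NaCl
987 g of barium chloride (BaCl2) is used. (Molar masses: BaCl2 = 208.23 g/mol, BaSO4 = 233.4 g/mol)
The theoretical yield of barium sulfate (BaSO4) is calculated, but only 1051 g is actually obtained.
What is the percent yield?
Moles of BaCl2 = 987 g ÷ 208.23 g/mol = 4.73995 mol
Mole ratio: 1 mol BaSO4 / 1 mol BaCl2
Moles of BaSO4 = 4.73995 × (1/1) = 4.73995 mol
Theoretical yield = 4.73995 mol × 233.4 g/mol = 1106.3 g
Actual yield = 1051 g
Percent yield = (1051 / 1106.3) × 100% = 95.0%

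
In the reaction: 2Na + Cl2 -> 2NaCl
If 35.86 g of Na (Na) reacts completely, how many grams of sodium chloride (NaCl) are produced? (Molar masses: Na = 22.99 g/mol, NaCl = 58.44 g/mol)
Moles of Na = 35.86 g ÷ 22.99 g/mol = 1.55981 mol
Mole ratio: 2 mol NaCl / 2 mol Na
Moles of NaCl = 1.55981 × (2/2) = 1.55981 mol
Mass of NaCl = 1.55981 mol × 58.44 g/mol = 91.16 g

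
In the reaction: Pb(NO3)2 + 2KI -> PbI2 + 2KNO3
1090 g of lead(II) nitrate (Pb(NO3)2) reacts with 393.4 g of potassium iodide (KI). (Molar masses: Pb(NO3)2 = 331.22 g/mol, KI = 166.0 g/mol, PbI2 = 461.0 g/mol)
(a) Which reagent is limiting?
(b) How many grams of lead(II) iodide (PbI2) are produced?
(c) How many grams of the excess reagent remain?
(a) KI, (b) 546.3 g, (c) 697.5 g

Moles of Pb(NO3)2 = 1090 g ÷ 331.22 g/mol = 3.29086 mol
Moles of KI = 393.4 g ÷ 166.0 g/mol = 2.36988 mol
Moles ÷ coefficient: Pb(NO3)2: 3.29086/1 = 3.291, KI: 2.36988/2 = 1.185
(a) KI has the smaller value, so KI is the limiting reagent.
(b) Moles of PbI2 = 2.36988 mol KI × (1/2) = 1.18494 mol; mass = 1.18494 mol × 461.0 g/mol = 546.3 g
(c) Pb(NO3)2 consumed = 2.36988 × (1/2) = 1.18494 mol; remaining = 3.29086 − 1.18494 = 2.10592 mol; mass = 2.10592 mol × 331.22 g/mol = 697.5 g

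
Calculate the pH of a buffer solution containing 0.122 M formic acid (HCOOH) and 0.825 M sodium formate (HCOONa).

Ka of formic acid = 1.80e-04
pH = 4.57

pKa = -log(1.80e-04) = 3.74. pH = pKa + log([A⁻]/[HA]) = 3.74 + log(0.825/0.122)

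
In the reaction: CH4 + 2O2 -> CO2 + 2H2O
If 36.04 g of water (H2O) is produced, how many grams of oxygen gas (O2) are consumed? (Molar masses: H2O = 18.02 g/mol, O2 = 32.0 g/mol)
Moles of H2O = 36.04 g ÷ 18.02 g/mol = 2 mol
Mole ratio: 2 mol O2 / 2 mol H2O
Moles of O2 = 2 × (2/2) = 2 mol
Mass of O2 = 2 mol × 32.0 g/mol = 64 g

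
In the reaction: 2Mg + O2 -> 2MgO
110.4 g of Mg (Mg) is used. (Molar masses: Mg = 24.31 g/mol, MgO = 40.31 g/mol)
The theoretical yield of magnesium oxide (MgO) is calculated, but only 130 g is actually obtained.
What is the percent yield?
Moles of Mg = 110.4 g ÷ 24.31 g/mol = 4.54134 mol
Mole ratio: 2 mol MgO / 2 mol Mg
Moles of MgO = 4.54134 × (2/2) = 4.54134 mol
Theoretical yield = 4.54134 mol × 40.31 g/mol = 183.06 g
Actual yield = 130 g
Percent yield = (130 / 183.06) × 100% = 71.0%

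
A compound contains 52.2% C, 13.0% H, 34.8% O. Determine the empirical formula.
Moles of C = 52.2 g / 12.01 g/mol = 4.346 mol
Moles of H = 13.0 g / 1.008 g/mol = 12.897 mol
Moles of O = 34.8 g / 16.0 g/mol = 2.175 mol

Smallest moles = 2.175
Divide all by smallest:
C: 4.346 / 2.175 = 2.00
H: 12.897 / 2.175 = 5.93
O: 2.175 / 2.175 = 1.00

Empirical formula: C2H6O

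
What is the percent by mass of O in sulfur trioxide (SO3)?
Mass of O in formula = 16.0 × 3 = 48 g/mol
Molar mass = 80.07 g/mol
% O = (48/80.07) × 100% = 59.95%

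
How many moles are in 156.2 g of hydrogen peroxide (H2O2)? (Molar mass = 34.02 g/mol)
Moles = 156.2 g ÷ 34.02 g/mol = 4.591 mol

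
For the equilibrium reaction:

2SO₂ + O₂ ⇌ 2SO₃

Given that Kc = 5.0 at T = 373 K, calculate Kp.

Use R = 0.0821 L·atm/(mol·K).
K_p = 0.1633

Δn = (moles gaseous products) − (moles gaseous reactants) = -1
T = 373 K; RT = 0.0821 × 373 = 30.6233
Kp = Kc·(RT)^Δn = 5.0 × (30.6233)^-1 = 5.0 × 0.0326549 = 0.1633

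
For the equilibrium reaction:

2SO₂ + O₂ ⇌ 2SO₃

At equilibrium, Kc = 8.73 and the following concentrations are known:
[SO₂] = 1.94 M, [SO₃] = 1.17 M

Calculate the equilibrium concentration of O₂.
[O₂] = 0.0417 M

Kc = ([SO₃]^2) / ([SO₂]^2 × [O₂]) = 8.73
[O₂]^1 = (product terms)/(Kc · other reactant terms) = 1.3689 / (8.73 · 3.7636) = 0.041663
[O₂] = 0.0417 M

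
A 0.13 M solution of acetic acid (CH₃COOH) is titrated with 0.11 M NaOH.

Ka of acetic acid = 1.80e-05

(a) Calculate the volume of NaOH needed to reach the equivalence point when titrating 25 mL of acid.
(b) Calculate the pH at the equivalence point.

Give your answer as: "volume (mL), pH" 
V = 29.5 mL, pH = 8.76

(a) At equivalence: moles acid = moles base.
moles acid = 0.13 × 0.025 = 0.00325 mol; V_NaOH = 0.00325/0.11 = 0.02955 L = 29.5 mL.
(b) At equivalence, all acid → conjugate base A⁻ at [A⁻] = 0.00325/0.05455 = 0.05958 M.
Kb = Kw/Ka = 1.0e-14/1.80e-05 = 5.556e-10; [OH⁻] = √(Kb·[A⁻]) = 5.753e-06; pOH = 5.24; pH = 14 − pOH = 8.76.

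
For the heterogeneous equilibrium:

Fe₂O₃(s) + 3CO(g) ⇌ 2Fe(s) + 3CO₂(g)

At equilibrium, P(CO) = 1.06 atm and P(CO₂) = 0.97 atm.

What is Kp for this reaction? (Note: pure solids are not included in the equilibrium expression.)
K_p = 0.766

Solids (Fe₂O₃, Fe) are excluded.
Kp = P(CO₂)³/P(CO)³ = (0.97)³/(1.06)³ = 0.9127/1.191 = 0.766.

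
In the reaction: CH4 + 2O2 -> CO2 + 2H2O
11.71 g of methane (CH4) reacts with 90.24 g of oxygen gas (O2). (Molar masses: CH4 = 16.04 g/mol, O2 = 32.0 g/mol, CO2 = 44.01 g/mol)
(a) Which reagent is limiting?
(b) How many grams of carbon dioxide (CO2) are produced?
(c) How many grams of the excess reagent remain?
(a) CH4, (b) 32.13 g, (c) 43.52 g

Moles of CH4 = 11.71 g ÷ 16.04 g/mol = 0.73005 mol
Moles of O2 = 90.24 g ÷ 32.0 g/mol = 2.82 mol
Moles ÷ coefficient: CH4: 0.73005/1 = 0.73, O2: 2.82/2 = 1.41
(a) CH4 has the smaller value, so CH4 is the limiting reagent.
(b) Moles of CO2 = 0.73005 mol CH4 × (1/1) = 0.73005 mol; mass = 0.73005 mol × 44.01 g/mol = 32.13 g
(c) O2 consumed = 0.73005 × (2/1) = 1.4601 mol; remaining = 2.82 − 1.4601 = 1.3599 mol; mass = 1.3599 mol × 32.0 g/mol = 43.52 g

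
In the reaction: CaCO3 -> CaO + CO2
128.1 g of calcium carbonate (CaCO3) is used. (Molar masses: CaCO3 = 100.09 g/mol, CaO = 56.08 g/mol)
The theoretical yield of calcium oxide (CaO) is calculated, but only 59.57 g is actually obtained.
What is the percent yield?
Moles of CaCO3 = 128.1 g ÷ 100.09 g/mol = 1.27985 mol
Mole ratio: 1 mol CaO / 1 mol CaCO3
Moles of CaO = 1.27985 × (1/1) = 1.27985 mol
Theoretical yield = 1.27985 mol × 56.08 g/mol = 71.774 g
Actual yield = 59.57 g
Percent yield = (59.57 / 71.774) × 100% = 83.0%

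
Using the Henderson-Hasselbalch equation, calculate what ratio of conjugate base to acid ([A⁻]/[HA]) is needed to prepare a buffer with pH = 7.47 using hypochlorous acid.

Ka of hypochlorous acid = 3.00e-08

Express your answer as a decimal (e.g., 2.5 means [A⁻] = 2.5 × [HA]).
[A⁻]/[HA] = 0.885

pKa = −log(3.00e-08) = 7.5229. pH = pKa + log([A⁻]/[HA]). 7.47 = 7.5229 + log(ratio). log(ratio) = 7.47 − 7.5229 = -0.0529. ratio = 10^(-0.0529) = 0.885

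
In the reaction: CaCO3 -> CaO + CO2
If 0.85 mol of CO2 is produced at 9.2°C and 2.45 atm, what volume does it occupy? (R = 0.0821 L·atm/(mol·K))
T = 9.2°C + 273.15 = 282.35 K
V = nRT/P = (0.85 × 0.0821 × 282.35) / 2.45
V = 8.04 L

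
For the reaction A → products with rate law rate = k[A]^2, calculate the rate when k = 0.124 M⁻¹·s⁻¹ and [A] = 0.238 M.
0.007024 M/s

rate = k·[A]^2 = 0.124·(0.238)^2 = 0.124·0.056644 = 0.007024 M/s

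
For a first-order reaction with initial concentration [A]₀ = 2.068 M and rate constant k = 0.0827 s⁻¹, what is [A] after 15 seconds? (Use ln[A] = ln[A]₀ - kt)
0.5981 M

ln[A] = ln[A]₀ - k·t = ln(2.068) - (0.0827)·(15) = 0.7266 - 1.2405 = -0.5139
[A] = e^(-0.5139) = 0.5981 M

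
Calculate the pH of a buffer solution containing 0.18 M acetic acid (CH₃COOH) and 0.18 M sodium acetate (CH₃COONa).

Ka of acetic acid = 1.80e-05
pH = 4.74

pKa = -log(1.80e-05) = 4.74. pH = pKa + log([A⁻]/[HA]) = 4.74 + log(0.18/0.18)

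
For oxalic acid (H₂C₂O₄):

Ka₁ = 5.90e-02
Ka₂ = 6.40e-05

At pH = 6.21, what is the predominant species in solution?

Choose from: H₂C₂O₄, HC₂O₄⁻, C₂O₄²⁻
C₂O₄²⁻

pKa1 = 1.23, pKa2 = 4.19. Each pKa is the crossover between adjacent species; pH = 6.21 lies in the region where C₂O₄²⁻ predominates.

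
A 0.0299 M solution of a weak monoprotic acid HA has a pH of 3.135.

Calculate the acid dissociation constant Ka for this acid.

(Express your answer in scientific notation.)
K_a = 1.84e-05

[H⁺] = 10^(−pH) = 10^(−3.135) = 7.328e-04 M. For HA ⇌ H⁺ + A⁻, Ka = x²/(C − x) = (7.328e-04)²/(0.0299 − 7.328e-04) = 1.84e-05.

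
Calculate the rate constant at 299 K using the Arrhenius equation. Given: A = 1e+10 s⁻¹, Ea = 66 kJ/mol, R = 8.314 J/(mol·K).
2.95e-02 s⁻¹

k = A·exp(-Ea/(R·T)) = 1e+10·exp(-66000/(8.314·299)) = 1e+10·exp(-26.5499) = 1e+10·2.9480e-12 = 2.95e-02 s⁻¹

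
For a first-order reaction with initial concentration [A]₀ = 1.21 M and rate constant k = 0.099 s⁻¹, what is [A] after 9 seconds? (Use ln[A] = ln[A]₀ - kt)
0.4964 M

ln[A] = ln[A]₀ - k·t = ln(1.21) - (0.099)·(9) = 0.1906 - 0.8910 = -0.7004
[A] = e^(-0.7004) = 0.4964 M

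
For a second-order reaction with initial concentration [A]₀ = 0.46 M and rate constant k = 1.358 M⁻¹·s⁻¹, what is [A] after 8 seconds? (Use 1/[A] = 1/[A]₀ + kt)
0.0767 M

1/[A] = 1/[A]₀ + k·t = 1/0.46 + (1.358)·(8) = 2.1739 + 10.8640 = 13.0379
[A] = 1/13.0379 = 0.0767 M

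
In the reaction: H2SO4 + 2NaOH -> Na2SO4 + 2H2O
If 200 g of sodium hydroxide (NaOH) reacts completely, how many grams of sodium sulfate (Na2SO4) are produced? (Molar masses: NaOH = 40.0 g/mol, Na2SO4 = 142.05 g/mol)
Moles of NaOH = 200 g ÷ 40.0 g/mol = 5 mol
Mole ratio: 1 mol Na2SO4 / 2 mol NaOH
Moles of Na2SO4 = 5 × (1/2) = 2.5 mol
Mass of Na2SO4 = 2.5 mol × 142.05 g/mol = 355.1 g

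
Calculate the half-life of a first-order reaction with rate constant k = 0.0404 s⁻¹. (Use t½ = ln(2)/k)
17.16 s

t½ = ln(2)/k = 0.6931/0.0404 = 17.16 s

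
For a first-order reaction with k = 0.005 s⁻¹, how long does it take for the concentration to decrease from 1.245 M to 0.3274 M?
267.14 s

From ln[A] = ln[A]₀ - k·t: t = ln([A]₀/[A])/k = ln(1.245/0.3274)/0.005 = ln(3.8027)/0.005 = 1.3357/0.005 = 267.14 s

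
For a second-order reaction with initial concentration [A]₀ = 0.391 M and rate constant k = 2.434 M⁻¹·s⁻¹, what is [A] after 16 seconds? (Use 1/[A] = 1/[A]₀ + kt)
0.0241 M

1/[A] = 1/[A]₀ + k·t = 1/0.391 + (2.434)·(16) = 2.5575 + 38.9440 = 41.5015
[A] = 1/41.5015 = 0.0241 M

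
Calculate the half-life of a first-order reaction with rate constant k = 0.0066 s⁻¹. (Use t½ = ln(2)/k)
105.02 s

t½ = ln(2)/k = 0.6931/0.0066 = 105.02 s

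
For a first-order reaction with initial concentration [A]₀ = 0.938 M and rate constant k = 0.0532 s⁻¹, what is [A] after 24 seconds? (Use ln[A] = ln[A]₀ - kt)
0.2616 M

ln[A] = ln[A]₀ - k·t = ln(0.938) - (0.0532)·(24) = -0.0640 - 1.2768 = -1.3408
[A] = e^(-1.3408) = 0.2616 M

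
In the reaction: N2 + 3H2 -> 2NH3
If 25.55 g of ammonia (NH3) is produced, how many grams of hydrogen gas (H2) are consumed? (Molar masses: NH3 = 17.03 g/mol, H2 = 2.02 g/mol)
Moles of NH3 = 25.55 g ÷ 17.03 g/mol = 1.50029 mol
Mole ratio: 3 mol H2 / 2 mol NH3
Moles of H2 = 1.50029 × (3/2) = 2.25044 mol
Mass of H2 = 2.25044 mol × 2.02 g/mol = 4.546 g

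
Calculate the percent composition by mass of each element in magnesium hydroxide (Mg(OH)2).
Mg: 41.68%, O: 54.86%, H: 3.46%

Molar mass of Mg(OH)2 = 58.33 g/mol
% Mg = (1 × 24.31) / 58.33 × 100% = 24.31 / 58.33 × 100% = 41.68%
% O = (2 × 16.0) / 58.33 × 100% = 32 / 58.33 × 100% = 54.86%
% H = (2 × 1.008) / 58.33 × 100% = 2.016 / 58.33 × 100% = 3.46%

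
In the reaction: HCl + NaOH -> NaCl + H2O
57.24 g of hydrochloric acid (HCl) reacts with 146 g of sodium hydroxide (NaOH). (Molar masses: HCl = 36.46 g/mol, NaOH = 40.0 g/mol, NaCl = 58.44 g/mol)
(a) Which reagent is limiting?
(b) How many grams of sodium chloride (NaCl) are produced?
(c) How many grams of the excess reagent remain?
(a) HCl, (b) 91.75 g, (c) 83.2 g

Moles of HCl = 57.24 g ÷ 36.46 g/mol = 1.56994 mol
Moles of NaOH = 146 g ÷ 40.0 g/mol = 3.65 mol
Moles ÷ coefficient: HCl: 1.56994/1 = 1.57, NaOH: 3.65/1 = 3.65
(a) HCl has the smaller value, so HCl is the limiting reagent.
(b) Moles of NaCl = 1.56994 mol HCl × (1/1) = 1.56994 mol; mass = 1.56994 mol × 58.44 g/mol = 91.75 g
(c) NaOH consumed = 1.56994 × (1/1) = 1.56994 mol; remaining = 3.65 − 1.56994 = 2.08006 mol; mass = 2.08006 mol × 40.0 g/mol = 83.2 g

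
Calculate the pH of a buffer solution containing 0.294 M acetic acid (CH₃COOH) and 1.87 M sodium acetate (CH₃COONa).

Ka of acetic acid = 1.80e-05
pH = 5.55

pKa = -log(1.80e-05) = 4.74. pH = pKa + log([A⁻]/[HA]) = 4.74 + log(1.87/0.294)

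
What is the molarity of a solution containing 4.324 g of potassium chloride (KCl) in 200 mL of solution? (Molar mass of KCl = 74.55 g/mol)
Moles of KCl = 4.324 g ÷ 74.55 g/mol = 0.0580013 mol
Volume = 200 mL = 0.2 L
Molarity = 0.0580013 mol ÷ 0.2 L = 0.29 M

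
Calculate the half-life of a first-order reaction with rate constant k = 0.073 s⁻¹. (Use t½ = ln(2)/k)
9.50 s

t½ = ln(2)/k = 0.6931/0.073 = 9.50 s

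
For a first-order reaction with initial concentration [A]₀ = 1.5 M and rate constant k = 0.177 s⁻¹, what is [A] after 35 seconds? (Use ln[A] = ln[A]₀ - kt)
0.0031 M

ln[A] = ln[A]₀ - k·t = ln(1.5) - (0.177)·(35) = 0.4055 - 6.1950 = -5.7895
[A] = e^(-5.7895) = 0.0031 M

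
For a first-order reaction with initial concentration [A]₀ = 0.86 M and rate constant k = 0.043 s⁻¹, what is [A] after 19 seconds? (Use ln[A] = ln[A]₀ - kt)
0.3799 M

ln[A] = ln[A]₀ - k·t = ln(0.86) - (0.043)·(19) = -0.1508 - 0.8170 = -0.9678
[A] = e^(-0.9678) = 0.3799 M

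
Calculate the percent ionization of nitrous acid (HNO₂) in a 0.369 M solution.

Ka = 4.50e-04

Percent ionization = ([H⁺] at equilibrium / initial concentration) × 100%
Percent ionization = 3.43%

Let x = [H⁺]. Ka = x²/(C - x) ⇒ x² + (4.50e-04)x - (4.50e-04)(0.369) = 0. x = 1.2663e-02. Percent = (1.2663e-02/0.369) × 100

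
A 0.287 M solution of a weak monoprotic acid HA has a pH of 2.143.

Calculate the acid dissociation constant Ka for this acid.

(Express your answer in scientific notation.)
K_a = 1.85e-04

[H⁺] = 10^(−pH) = 10^(−2.143) = 7.194e-03 M. For HA ⇌ H⁺ + A⁻, Ka = x²/(C − x) = (7.194e-03)²/(0.287 − 7.194e-03) = 1.85e-04.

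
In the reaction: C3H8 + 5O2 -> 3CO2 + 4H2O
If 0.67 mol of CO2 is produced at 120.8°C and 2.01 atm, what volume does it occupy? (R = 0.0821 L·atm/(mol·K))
T = 120.8°C + 273.15 = 393.95 K
V = nRT/P = (0.67 × 0.0821 × 393.95) / 2.01
V = 10.78 L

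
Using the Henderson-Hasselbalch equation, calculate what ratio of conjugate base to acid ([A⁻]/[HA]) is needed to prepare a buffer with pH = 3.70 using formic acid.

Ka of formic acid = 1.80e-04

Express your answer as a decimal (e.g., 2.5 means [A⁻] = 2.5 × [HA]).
[A⁻]/[HA] = 0.902

pKa = −log(1.80e-04) = 3.7447. pH = pKa + log([A⁻]/[HA]). 3.70 = 3.7447 + log(ratio). log(ratio) = 3.70 − 3.7447 = -0.0447. ratio = 10^(-0.0447) = 0.902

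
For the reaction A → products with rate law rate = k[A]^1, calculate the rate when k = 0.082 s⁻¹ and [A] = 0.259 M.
0.02124 M/s

rate = k·[A]^1 = 0.082·(0.259)^1 = 0.082·0.259 = 0.02124 M/s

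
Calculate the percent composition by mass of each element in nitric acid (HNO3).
H: 1.60%, N: 22.23%, O: 76.17%

Molar mass of HNO3 = 63.02 g/mol
% H = (1 × 1.008) / 63.02 × 100% = 1.008 / 63.02 × 100% = 1.60%
% N = (1 × 14.01) / 63.02 × 100% = 14.01 / 63.02 × 100% = 22.23%
% O = (3 × 16.0) / 63.02 × 100% = 48 / 63.02 × 100% = 76.17%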